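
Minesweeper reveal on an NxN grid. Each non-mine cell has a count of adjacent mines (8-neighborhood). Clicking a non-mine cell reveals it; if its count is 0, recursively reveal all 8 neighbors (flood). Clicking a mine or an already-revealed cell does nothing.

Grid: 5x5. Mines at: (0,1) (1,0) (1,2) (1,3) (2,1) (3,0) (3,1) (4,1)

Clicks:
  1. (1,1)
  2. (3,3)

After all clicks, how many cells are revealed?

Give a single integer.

Answer: 10

Derivation:
Click 1 (1,1) count=4: revealed 1 new [(1,1)] -> total=1
Click 2 (3,3) count=0: revealed 9 new [(2,2) (2,3) (2,4) (3,2) (3,3) (3,4) (4,2) (4,3) (4,4)] -> total=10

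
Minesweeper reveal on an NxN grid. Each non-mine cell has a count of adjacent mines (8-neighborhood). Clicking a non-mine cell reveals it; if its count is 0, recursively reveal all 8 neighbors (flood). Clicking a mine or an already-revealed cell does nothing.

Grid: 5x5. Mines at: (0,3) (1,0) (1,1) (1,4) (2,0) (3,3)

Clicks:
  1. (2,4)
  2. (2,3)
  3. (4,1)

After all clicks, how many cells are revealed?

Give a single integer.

Answer: 8

Derivation:
Click 1 (2,4) count=2: revealed 1 new [(2,4)] -> total=1
Click 2 (2,3) count=2: revealed 1 new [(2,3)] -> total=2
Click 3 (4,1) count=0: revealed 6 new [(3,0) (3,1) (3,2) (4,0) (4,1) (4,2)] -> total=8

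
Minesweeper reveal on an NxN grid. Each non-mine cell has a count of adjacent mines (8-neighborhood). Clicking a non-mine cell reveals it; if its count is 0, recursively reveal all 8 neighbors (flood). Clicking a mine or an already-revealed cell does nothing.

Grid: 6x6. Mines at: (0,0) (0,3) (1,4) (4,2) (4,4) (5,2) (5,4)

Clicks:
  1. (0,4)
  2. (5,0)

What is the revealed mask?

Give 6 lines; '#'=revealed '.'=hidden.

Answer: ....#.
####..
####..
####..
##....
##....

Derivation:
Click 1 (0,4) count=2: revealed 1 new [(0,4)] -> total=1
Click 2 (5,0) count=0: revealed 16 new [(1,0) (1,1) (1,2) (1,3) (2,0) (2,1) (2,2) (2,3) (3,0) (3,1) (3,2) (3,3) (4,0) (4,1) (5,0) (5,1)] -> total=17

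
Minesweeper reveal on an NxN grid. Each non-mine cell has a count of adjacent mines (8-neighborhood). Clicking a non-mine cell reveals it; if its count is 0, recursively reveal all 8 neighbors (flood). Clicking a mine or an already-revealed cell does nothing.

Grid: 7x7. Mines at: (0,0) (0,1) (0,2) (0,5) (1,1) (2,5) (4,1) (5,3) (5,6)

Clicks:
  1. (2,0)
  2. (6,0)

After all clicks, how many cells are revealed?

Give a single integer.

Answer: 7

Derivation:
Click 1 (2,0) count=1: revealed 1 new [(2,0)] -> total=1
Click 2 (6,0) count=0: revealed 6 new [(5,0) (5,1) (5,2) (6,0) (6,1) (6,2)] -> total=7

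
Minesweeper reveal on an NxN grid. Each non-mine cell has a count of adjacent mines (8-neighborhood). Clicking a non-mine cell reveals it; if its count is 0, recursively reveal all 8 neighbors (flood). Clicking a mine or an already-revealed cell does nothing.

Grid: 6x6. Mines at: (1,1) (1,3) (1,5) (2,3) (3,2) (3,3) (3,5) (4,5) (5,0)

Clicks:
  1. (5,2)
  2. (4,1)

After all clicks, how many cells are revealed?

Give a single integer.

Click 1 (5,2) count=0: revealed 8 new [(4,1) (4,2) (4,3) (4,4) (5,1) (5,2) (5,3) (5,4)] -> total=8
Click 2 (4,1) count=2: revealed 0 new [(none)] -> total=8

Answer: 8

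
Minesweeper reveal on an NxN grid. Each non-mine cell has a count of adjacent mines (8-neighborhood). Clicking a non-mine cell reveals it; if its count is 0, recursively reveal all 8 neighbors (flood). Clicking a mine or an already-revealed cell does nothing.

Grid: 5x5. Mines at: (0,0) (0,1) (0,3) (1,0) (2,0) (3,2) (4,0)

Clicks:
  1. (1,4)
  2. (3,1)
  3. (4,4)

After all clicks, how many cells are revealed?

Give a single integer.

Answer: 9

Derivation:
Click 1 (1,4) count=1: revealed 1 new [(1,4)] -> total=1
Click 2 (3,1) count=3: revealed 1 new [(3,1)] -> total=2
Click 3 (4,4) count=0: revealed 7 new [(1,3) (2,3) (2,4) (3,3) (3,4) (4,3) (4,4)] -> total=9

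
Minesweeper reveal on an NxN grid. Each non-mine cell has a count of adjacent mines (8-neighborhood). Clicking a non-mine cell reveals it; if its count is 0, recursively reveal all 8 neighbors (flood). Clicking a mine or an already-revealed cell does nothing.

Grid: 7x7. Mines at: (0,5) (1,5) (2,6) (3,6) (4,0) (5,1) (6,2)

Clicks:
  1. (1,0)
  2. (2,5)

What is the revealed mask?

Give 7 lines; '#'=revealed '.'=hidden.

Click 1 (1,0) count=0: revealed 37 new [(0,0) (0,1) (0,2) (0,3) (0,4) (1,0) (1,1) (1,2) (1,3) (1,4) (2,0) (2,1) (2,2) (2,3) (2,4) (2,5) (3,0) (3,1) (3,2) (3,3) (3,4) (3,5) (4,1) (4,2) (4,3) (4,4) (4,5) (4,6) (5,2) (5,3) (5,4) (5,5) (5,6) (6,3) (6,4) (6,5) (6,6)] -> total=37
Click 2 (2,5) count=3: revealed 0 new [(none)] -> total=37

Answer: #####..
#####..
######.
######.
.######
..#####
...####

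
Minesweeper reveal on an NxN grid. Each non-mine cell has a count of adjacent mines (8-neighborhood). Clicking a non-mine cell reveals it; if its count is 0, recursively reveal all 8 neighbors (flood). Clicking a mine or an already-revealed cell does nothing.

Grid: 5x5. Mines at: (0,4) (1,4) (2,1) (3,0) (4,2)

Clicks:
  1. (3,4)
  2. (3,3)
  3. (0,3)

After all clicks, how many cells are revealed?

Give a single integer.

Click 1 (3,4) count=0: revealed 6 new [(2,3) (2,4) (3,3) (3,4) (4,3) (4,4)] -> total=6
Click 2 (3,3) count=1: revealed 0 new [(none)] -> total=6
Click 3 (0,3) count=2: revealed 1 new [(0,3)] -> total=7

Answer: 7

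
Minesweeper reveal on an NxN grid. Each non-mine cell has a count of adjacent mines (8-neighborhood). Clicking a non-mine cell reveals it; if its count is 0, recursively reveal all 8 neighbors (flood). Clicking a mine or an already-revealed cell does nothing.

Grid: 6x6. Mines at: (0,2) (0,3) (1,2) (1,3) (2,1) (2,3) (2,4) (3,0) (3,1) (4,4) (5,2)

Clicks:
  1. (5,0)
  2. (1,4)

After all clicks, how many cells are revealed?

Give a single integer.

Answer: 5

Derivation:
Click 1 (5,0) count=0: revealed 4 new [(4,0) (4,1) (5,0) (5,1)] -> total=4
Click 2 (1,4) count=4: revealed 1 new [(1,4)] -> total=5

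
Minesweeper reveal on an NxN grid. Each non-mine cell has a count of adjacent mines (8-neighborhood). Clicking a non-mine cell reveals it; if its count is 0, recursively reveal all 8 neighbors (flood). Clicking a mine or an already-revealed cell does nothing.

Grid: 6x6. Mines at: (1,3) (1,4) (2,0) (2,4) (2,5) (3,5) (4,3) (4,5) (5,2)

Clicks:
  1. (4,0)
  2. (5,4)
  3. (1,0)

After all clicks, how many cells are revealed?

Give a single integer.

Click 1 (4,0) count=0: revealed 6 new [(3,0) (3,1) (4,0) (4,1) (5,0) (5,1)] -> total=6
Click 2 (5,4) count=2: revealed 1 new [(5,4)] -> total=7
Click 3 (1,0) count=1: revealed 1 new [(1,0)] -> total=8

Answer: 8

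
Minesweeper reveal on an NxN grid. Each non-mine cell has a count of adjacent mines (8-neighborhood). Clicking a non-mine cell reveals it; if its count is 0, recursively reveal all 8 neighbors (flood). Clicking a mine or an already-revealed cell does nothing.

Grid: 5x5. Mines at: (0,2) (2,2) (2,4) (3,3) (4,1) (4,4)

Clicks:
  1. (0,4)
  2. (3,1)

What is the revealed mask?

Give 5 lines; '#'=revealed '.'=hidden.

Answer: ...##
...##
.....
.#...
.....

Derivation:
Click 1 (0,4) count=0: revealed 4 new [(0,3) (0,4) (1,3) (1,4)] -> total=4
Click 2 (3,1) count=2: revealed 1 new [(3,1)] -> total=5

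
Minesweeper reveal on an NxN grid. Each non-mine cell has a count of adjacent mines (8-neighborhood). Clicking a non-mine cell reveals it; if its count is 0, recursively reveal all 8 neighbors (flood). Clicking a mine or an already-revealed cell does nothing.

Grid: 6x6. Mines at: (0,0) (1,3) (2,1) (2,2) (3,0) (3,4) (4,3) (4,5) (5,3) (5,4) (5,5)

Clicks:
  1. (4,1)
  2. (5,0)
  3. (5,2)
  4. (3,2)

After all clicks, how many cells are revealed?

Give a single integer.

Answer: 7

Derivation:
Click 1 (4,1) count=1: revealed 1 new [(4,1)] -> total=1
Click 2 (5,0) count=0: revealed 5 new [(4,0) (4,2) (5,0) (5,1) (5,2)] -> total=6
Click 3 (5,2) count=2: revealed 0 new [(none)] -> total=6
Click 4 (3,2) count=3: revealed 1 new [(3,2)] -> total=7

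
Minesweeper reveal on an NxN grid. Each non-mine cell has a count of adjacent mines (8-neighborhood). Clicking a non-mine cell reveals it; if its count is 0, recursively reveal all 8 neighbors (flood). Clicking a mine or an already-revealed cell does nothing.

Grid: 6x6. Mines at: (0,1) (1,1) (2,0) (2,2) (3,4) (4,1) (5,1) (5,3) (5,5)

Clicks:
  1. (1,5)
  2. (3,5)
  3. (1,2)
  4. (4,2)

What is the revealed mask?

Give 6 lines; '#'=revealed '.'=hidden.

Answer: ..####
..####
...###
.....#
..#...
......

Derivation:
Click 1 (1,5) count=0: revealed 11 new [(0,2) (0,3) (0,4) (0,5) (1,2) (1,3) (1,4) (1,5) (2,3) (2,4) (2,5)] -> total=11
Click 2 (3,5) count=1: revealed 1 new [(3,5)] -> total=12
Click 3 (1,2) count=3: revealed 0 new [(none)] -> total=12
Click 4 (4,2) count=3: revealed 1 new [(4,2)] -> total=13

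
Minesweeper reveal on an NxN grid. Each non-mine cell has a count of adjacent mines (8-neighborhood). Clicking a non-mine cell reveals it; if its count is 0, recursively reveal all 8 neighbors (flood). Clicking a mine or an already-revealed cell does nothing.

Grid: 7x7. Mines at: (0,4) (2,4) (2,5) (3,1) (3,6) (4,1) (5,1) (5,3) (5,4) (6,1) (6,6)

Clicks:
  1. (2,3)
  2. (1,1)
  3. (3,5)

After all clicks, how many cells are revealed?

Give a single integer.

Answer: 13

Derivation:
Click 1 (2,3) count=1: revealed 1 new [(2,3)] -> total=1
Click 2 (1,1) count=0: revealed 11 new [(0,0) (0,1) (0,2) (0,3) (1,0) (1,1) (1,2) (1,3) (2,0) (2,1) (2,2)] -> total=12
Click 3 (3,5) count=3: revealed 1 new [(3,5)] -> total=13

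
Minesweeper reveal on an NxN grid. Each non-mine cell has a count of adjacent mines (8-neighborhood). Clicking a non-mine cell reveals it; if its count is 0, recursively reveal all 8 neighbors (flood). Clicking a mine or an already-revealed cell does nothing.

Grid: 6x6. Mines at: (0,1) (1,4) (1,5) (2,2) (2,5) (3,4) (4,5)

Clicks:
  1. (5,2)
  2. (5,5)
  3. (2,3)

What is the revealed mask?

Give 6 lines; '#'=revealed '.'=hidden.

Answer: ......
##....
##.#..
####..
#####.
######

Derivation:
Click 1 (5,2) count=0: revealed 18 new [(1,0) (1,1) (2,0) (2,1) (3,0) (3,1) (3,2) (3,3) (4,0) (4,1) (4,2) (4,3) (4,4) (5,0) (5,1) (5,2) (5,3) (5,4)] -> total=18
Click 2 (5,5) count=1: revealed 1 new [(5,5)] -> total=19
Click 3 (2,3) count=3: revealed 1 new [(2,3)] -> total=20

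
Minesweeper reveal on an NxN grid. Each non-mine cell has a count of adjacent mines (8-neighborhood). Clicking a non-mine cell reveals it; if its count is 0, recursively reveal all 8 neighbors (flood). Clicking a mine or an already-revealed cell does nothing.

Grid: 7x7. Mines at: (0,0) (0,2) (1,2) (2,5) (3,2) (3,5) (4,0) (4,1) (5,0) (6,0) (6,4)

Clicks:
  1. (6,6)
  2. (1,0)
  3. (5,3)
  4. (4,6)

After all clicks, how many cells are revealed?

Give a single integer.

Click 1 (6,6) count=0: revealed 6 new [(4,5) (4,6) (5,5) (5,6) (6,5) (6,6)] -> total=6
Click 2 (1,0) count=1: revealed 1 new [(1,0)] -> total=7
Click 3 (5,3) count=1: revealed 1 new [(5,3)] -> total=8
Click 4 (4,6) count=1: revealed 0 new [(none)] -> total=8

Answer: 8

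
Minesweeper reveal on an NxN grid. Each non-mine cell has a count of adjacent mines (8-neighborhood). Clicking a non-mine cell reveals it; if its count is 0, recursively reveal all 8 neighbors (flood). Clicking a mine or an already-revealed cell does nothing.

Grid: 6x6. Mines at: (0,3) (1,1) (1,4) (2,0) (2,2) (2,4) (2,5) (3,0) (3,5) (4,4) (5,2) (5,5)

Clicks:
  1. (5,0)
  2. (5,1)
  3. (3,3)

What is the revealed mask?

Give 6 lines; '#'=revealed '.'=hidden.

Click 1 (5,0) count=0: revealed 4 new [(4,0) (4,1) (5,0) (5,1)] -> total=4
Click 2 (5,1) count=1: revealed 0 new [(none)] -> total=4
Click 3 (3,3) count=3: revealed 1 new [(3,3)] -> total=5

Answer: ......
......
......
...#..
##....
##....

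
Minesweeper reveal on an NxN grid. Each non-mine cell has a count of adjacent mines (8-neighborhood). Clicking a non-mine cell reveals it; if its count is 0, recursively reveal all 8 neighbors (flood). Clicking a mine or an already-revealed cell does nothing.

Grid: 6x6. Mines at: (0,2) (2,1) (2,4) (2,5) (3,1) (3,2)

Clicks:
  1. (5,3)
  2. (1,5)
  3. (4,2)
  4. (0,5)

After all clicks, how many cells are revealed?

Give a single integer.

Click 1 (5,3) count=0: revealed 15 new [(3,3) (3,4) (3,5) (4,0) (4,1) (4,2) (4,3) (4,4) (4,5) (5,0) (5,1) (5,2) (5,3) (5,4) (5,5)] -> total=15
Click 2 (1,5) count=2: revealed 1 new [(1,5)] -> total=16
Click 3 (4,2) count=2: revealed 0 new [(none)] -> total=16
Click 4 (0,5) count=0: revealed 5 new [(0,3) (0,4) (0,5) (1,3) (1,4)] -> total=21

Answer: 21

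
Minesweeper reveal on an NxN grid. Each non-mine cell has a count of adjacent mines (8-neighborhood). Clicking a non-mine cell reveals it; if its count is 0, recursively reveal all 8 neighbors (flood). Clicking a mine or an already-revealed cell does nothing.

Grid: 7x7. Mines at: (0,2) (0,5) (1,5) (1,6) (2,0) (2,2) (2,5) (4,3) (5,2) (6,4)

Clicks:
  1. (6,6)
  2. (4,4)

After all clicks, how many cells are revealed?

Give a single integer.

Answer: 11

Derivation:
Click 1 (6,6) count=0: revealed 11 new [(3,4) (3,5) (3,6) (4,4) (4,5) (4,6) (5,4) (5,5) (5,6) (6,5) (6,6)] -> total=11
Click 2 (4,4) count=1: revealed 0 new [(none)] -> total=11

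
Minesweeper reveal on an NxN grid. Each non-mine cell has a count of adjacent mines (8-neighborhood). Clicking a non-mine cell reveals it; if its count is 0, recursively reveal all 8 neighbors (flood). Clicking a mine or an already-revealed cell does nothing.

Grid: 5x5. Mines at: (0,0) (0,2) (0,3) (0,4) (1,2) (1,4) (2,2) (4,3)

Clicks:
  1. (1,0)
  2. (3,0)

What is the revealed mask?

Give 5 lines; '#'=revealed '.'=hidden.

Answer: .....
##...
##...
###..
###..

Derivation:
Click 1 (1,0) count=1: revealed 1 new [(1,0)] -> total=1
Click 2 (3,0) count=0: revealed 9 new [(1,1) (2,0) (2,1) (3,0) (3,1) (3,2) (4,0) (4,1) (4,2)] -> total=10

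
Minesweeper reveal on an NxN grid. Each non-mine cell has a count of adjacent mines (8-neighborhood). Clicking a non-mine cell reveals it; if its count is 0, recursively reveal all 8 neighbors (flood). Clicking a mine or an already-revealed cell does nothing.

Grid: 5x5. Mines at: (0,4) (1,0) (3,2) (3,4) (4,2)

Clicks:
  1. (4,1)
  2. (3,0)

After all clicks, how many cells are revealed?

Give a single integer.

Click 1 (4,1) count=2: revealed 1 new [(4,1)] -> total=1
Click 2 (3,0) count=0: revealed 5 new [(2,0) (2,1) (3,0) (3,1) (4,0)] -> total=6

Answer: 6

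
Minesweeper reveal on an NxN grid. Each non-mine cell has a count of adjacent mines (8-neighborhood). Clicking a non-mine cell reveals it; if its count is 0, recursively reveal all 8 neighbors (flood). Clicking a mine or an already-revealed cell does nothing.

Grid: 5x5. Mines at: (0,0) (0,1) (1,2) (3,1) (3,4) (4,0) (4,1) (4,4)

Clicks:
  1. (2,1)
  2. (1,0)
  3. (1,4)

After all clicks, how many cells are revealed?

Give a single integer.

Click 1 (2,1) count=2: revealed 1 new [(2,1)] -> total=1
Click 2 (1,0) count=2: revealed 1 new [(1,0)] -> total=2
Click 3 (1,4) count=0: revealed 6 new [(0,3) (0,4) (1,3) (1,4) (2,3) (2,4)] -> total=8

Answer: 8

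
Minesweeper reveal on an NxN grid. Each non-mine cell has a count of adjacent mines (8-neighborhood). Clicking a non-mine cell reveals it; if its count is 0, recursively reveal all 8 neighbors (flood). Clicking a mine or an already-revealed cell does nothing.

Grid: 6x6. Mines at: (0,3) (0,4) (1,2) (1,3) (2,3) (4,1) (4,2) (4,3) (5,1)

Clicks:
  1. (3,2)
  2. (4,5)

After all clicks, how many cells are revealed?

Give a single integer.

Answer: 11

Derivation:
Click 1 (3,2) count=4: revealed 1 new [(3,2)] -> total=1
Click 2 (4,5) count=0: revealed 10 new [(1,4) (1,5) (2,4) (2,5) (3,4) (3,5) (4,4) (4,5) (5,4) (5,5)] -> total=11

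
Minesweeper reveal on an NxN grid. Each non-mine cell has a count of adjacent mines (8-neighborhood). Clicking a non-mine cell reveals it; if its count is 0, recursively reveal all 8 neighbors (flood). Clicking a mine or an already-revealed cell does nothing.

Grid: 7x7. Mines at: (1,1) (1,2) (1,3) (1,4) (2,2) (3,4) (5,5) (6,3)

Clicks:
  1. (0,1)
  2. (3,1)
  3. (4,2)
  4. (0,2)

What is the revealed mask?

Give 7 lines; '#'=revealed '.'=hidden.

Click 1 (0,1) count=2: revealed 1 new [(0,1)] -> total=1
Click 2 (3,1) count=1: revealed 1 new [(3,1)] -> total=2
Click 3 (4,2) count=0: revealed 16 new [(2,0) (2,1) (3,0) (3,2) (3,3) (4,0) (4,1) (4,2) (4,3) (5,0) (5,1) (5,2) (5,3) (6,0) (6,1) (6,2)] -> total=18
Click 4 (0,2) count=3: revealed 1 new [(0,2)] -> total=19

Answer: .##....
.......
##.....
####...
####...
####...
###....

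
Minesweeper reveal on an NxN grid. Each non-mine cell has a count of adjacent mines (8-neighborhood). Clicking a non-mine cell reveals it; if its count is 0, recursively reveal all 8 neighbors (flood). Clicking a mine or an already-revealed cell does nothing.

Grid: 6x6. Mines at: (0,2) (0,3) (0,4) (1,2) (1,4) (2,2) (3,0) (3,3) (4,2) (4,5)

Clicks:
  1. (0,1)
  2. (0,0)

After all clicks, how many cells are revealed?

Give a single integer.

Click 1 (0,1) count=2: revealed 1 new [(0,1)] -> total=1
Click 2 (0,0) count=0: revealed 5 new [(0,0) (1,0) (1,1) (2,0) (2,1)] -> total=6

Answer: 6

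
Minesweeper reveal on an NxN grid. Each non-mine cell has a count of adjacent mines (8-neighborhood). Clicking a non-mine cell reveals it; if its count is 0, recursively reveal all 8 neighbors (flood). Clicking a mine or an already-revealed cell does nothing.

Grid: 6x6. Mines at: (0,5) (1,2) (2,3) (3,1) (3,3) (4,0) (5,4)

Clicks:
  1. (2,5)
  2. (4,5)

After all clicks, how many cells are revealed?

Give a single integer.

Answer: 8

Derivation:
Click 1 (2,5) count=0: revealed 8 new [(1,4) (1,5) (2,4) (2,5) (3,4) (3,5) (4,4) (4,5)] -> total=8
Click 2 (4,5) count=1: revealed 0 new [(none)] -> total=8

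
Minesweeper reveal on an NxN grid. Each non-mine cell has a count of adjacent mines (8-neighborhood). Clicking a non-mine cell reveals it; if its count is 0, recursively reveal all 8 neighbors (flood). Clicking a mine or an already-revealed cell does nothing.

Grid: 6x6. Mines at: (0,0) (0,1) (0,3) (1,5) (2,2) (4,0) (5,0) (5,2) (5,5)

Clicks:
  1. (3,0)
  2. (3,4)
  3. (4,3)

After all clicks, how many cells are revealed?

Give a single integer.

Answer: 10

Derivation:
Click 1 (3,0) count=1: revealed 1 new [(3,0)] -> total=1
Click 2 (3,4) count=0: revealed 9 new [(2,3) (2,4) (2,5) (3,3) (3,4) (3,5) (4,3) (4,4) (4,5)] -> total=10
Click 3 (4,3) count=1: revealed 0 new [(none)] -> total=10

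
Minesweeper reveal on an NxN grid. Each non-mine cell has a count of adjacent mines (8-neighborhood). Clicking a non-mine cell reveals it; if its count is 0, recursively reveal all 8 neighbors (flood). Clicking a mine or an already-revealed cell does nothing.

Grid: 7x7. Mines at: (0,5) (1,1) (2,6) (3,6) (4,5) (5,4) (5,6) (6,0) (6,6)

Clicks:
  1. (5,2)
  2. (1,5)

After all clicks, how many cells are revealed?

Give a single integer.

Click 1 (5,2) count=0: revealed 31 new [(0,2) (0,3) (0,4) (1,2) (1,3) (1,4) (1,5) (2,0) (2,1) (2,2) (2,3) (2,4) (2,5) (3,0) (3,1) (3,2) (3,3) (3,4) (3,5) (4,0) (4,1) (4,2) (4,3) (4,4) (5,0) (5,1) (5,2) (5,3) (6,1) (6,2) (6,3)] -> total=31
Click 2 (1,5) count=2: revealed 0 new [(none)] -> total=31

Answer: 31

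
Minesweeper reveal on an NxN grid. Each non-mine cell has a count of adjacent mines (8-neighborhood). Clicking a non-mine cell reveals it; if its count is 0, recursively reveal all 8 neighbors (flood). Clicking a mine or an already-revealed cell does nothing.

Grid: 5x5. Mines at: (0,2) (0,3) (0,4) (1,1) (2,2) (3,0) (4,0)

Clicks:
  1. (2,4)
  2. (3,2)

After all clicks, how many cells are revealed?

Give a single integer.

Click 1 (2,4) count=0: revealed 12 new [(1,3) (1,4) (2,3) (2,4) (3,1) (3,2) (3,3) (3,4) (4,1) (4,2) (4,3) (4,4)] -> total=12
Click 2 (3,2) count=1: revealed 0 new [(none)] -> total=12

Answer: 12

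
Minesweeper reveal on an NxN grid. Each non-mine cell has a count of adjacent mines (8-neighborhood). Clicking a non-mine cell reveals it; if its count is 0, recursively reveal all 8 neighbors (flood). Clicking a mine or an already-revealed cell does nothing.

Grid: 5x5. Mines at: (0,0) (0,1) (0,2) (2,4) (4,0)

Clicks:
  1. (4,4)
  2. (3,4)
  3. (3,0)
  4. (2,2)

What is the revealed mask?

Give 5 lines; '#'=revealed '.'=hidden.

Answer: .....
####.
####.
#####
.####

Derivation:
Click 1 (4,4) count=0: revealed 17 new [(1,0) (1,1) (1,2) (1,3) (2,0) (2,1) (2,2) (2,3) (3,0) (3,1) (3,2) (3,3) (3,4) (4,1) (4,2) (4,3) (4,4)] -> total=17
Click 2 (3,4) count=1: revealed 0 new [(none)] -> total=17
Click 3 (3,0) count=1: revealed 0 new [(none)] -> total=17
Click 4 (2,2) count=0: revealed 0 new [(none)] -> total=17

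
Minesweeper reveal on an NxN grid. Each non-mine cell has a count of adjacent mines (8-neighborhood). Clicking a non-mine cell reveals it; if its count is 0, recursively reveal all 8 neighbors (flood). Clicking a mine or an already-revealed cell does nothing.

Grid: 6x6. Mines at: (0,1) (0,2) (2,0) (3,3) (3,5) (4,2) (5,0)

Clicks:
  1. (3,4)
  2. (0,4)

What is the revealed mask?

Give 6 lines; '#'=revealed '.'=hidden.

Answer: ...###
...###
...###
....#.
......
......

Derivation:
Click 1 (3,4) count=2: revealed 1 new [(3,4)] -> total=1
Click 2 (0,4) count=0: revealed 9 new [(0,3) (0,4) (0,5) (1,3) (1,4) (1,5) (2,3) (2,4) (2,5)] -> total=10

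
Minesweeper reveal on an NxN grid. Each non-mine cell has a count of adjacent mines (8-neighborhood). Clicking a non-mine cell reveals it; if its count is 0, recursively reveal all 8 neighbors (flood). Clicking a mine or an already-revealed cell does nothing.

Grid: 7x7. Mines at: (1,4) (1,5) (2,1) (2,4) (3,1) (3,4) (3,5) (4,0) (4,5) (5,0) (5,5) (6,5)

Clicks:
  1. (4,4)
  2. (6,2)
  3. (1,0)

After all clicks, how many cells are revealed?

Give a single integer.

Answer: 13

Derivation:
Click 1 (4,4) count=4: revealed 1 new [(4,4)] -> total=1
Click 2 (6,2) count=0: revealed 11 new [(4,1) (4,2) (4,3) (5,1) (5,2) (5,3) (5,4) (6,1) (6,2) (6,3) (6,4)] -> total=12
Click 3 (1,0) count=1: revealed 1 new [(1,0)] -> total=13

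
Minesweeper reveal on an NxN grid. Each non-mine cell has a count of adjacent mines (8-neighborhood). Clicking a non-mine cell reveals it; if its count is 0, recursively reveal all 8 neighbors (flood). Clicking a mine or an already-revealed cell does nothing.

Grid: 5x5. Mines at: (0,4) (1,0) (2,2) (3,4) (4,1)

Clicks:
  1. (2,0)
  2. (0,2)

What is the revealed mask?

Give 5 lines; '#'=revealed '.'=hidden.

Answer: .###.
.###.
#....
.....
.....

Derivation:
Click 1 (2,0) count=1: revealed 1 new [(2,0)] -> total=1
Click 2 (0,2) count=0: revealed 6 new [(0,1) (0,2) (0,3) (1,1) (1,2) (1,3)] -> total=7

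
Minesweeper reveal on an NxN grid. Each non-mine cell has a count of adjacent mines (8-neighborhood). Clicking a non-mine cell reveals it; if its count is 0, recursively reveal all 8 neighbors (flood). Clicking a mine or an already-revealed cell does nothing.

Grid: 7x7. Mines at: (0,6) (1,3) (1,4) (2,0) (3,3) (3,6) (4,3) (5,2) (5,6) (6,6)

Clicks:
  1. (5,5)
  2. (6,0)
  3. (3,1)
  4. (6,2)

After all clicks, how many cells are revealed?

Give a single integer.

Answer: 10

Derivation:
Click 1 (5,5) count=2: revealed 1 new [(5,5)] -> total=1
Click 2 (6,0) count=0: revealed 8 new [(3,0) (3,1) (4,0) (4,1) (5,0) (5,1) (6,0) (6,1)] -> total=9
Click 3 (3,1) count=1: revealed 0 new [(none)] -> total=9
Click 4 (6,2) count=1: revealed 1 new [(6,2)] -> total=10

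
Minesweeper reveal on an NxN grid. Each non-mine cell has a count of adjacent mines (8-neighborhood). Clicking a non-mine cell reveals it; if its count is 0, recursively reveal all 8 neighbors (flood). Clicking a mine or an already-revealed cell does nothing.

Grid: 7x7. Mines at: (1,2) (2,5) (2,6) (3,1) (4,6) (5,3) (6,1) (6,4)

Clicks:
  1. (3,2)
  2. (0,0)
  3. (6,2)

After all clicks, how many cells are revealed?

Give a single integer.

Click 1 (3,2) count=1: revealed 1 new [(3,2)] -> total=1
Click 2 (0,0) count=0: revealed 6 new [(0,0) (0,1) (1,0) (1,1) (2,0) (2,1)] -> total=7
Click 3 (6,2) count=2: revealed 1 new [(6,2)] -> total=8

Answer: 8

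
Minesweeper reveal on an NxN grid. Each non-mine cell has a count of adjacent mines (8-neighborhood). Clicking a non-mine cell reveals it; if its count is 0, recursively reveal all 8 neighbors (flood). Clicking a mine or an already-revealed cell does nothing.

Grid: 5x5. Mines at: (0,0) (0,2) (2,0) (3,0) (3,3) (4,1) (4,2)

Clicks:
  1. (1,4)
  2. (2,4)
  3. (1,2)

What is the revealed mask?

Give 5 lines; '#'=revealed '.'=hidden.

Answer: ...##
..###
...##
.....
.....

Derivation:
Click 1 (1,4) count=0: revealed 6 new [(0,3) (0,4) (1,3) (1,4) (2,3) (2,4)] -> total=6
Click 2 (2,4) count=1: revealed 0 new [(none)] -> total=6
Click 3 (1,2) count=1: revealed 1 new [(1,2)] -> total=7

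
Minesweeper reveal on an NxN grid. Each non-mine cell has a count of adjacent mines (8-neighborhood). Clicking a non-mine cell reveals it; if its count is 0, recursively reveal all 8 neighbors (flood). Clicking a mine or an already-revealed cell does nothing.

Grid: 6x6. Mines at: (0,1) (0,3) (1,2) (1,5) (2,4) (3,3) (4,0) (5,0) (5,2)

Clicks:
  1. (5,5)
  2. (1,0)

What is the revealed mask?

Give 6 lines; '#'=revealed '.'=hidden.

Answer: ......
#.....
......
....##
...###
...###

Derivation:
Click 1 (5,5) count=0: revealed 8 new [(3,4) (3,5) (4,3) (4,4) (4,5) (5,3) (5,4) (5,5)] -> total=8
Click 2 (1,0) count=1: revealed 1 new [(1,0)] -> total=9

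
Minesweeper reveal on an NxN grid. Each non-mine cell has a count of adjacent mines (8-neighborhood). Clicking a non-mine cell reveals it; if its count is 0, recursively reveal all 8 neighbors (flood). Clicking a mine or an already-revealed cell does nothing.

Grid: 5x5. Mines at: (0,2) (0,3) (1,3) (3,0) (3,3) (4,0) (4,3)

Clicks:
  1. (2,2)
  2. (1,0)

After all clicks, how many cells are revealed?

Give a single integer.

Click 1 (2,2) count=2: revealed 1 new [(2,2)] -> total=1
Click 2 (1,0) count=0: revealed 6 new [(0,0) (0,1) (1,0) (1,1) (2,0) (2,1)] -> total=7

Answer: 7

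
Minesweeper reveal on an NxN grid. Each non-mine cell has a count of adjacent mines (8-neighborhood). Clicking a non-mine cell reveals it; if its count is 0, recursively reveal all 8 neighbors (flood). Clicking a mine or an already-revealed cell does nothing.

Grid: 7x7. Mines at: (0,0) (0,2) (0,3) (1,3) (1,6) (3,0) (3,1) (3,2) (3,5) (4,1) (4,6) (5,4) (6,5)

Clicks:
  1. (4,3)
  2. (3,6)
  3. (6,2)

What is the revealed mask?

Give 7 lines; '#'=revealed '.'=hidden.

Answer: .......
.......
.......
......#
...#...
####...
####...

Derivation:
Click 1 (4,3) count=2: revealed 1 new [(4,3)] -> total=1
Click 2 (3,6) count=2: revealed 1 new [(3,6)] -> total=2
Click 3 (6,2) count=0: revealed 8 new [(5,0) (5,1) (5,2) (5,3) (6,0) (6,1) (6,2) (6,3)] -> total=10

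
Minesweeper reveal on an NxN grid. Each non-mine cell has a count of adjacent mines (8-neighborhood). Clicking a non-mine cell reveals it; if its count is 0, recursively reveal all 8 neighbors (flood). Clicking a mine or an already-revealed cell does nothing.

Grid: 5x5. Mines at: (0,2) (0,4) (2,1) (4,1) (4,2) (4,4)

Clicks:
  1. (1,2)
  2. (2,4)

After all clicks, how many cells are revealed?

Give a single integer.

Answer: 9

Derivation:
Click 1 (1,2) count=2: revealed 1 new [(1,2)] -> total=1
Click 2 (2,4) count=0: revealed 8 new [(1,3) (1,4) (2,2) (2,3) (2,4) (3,2) (3,3) (3,4)] -> total=9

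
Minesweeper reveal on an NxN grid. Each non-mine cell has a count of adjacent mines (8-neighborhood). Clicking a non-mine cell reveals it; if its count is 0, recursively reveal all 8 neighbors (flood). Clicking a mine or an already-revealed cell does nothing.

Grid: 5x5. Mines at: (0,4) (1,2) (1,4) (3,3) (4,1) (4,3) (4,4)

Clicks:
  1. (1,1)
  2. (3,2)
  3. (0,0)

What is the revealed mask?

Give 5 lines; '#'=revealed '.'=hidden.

Answer: ##...
##...
##...
###..
.....

Derivation:
Click 1 (1,1) count=1: revealed 1 new [(1,1)] -> total=1
Click 2 (3,2) count=3: revealed 1 new [(3,2)] -> total=2
Click 3 (0,0) count=0: revealed 7 new [(0,0) (0,1) (1,0) (2,0) (2,1) (3,0) (3,1)] -> total=9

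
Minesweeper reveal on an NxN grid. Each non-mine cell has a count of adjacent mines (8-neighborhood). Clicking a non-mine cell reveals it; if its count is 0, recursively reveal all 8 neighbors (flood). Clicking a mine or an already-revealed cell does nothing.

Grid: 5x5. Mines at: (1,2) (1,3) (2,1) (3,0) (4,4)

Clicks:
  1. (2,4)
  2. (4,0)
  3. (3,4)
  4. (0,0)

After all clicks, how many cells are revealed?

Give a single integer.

Click 1 (2,4) count=1: revealed 1 new [(2,4)] -> total=1
Click 2 (4,0) count=1: revealed 1 new [(4,0)] -> total=2
Click 3 (3,4) count=1: revealed 1 new [(3,4)] -> total=3
Click 4 (0,0) count=0: revealed 4 new [(0,0) (0,1) (1,0) (1,1)] -> total=7

Answer: 7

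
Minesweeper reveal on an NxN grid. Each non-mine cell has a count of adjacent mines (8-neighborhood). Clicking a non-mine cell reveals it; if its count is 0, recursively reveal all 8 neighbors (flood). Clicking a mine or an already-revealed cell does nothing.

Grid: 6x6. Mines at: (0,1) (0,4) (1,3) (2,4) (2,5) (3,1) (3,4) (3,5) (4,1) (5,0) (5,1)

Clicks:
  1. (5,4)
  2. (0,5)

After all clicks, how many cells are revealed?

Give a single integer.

Click 1 (5,4) count=0: revealed 8 new [(4,2) (4,3) (4,4) (4,5) (5,2) (5,3) (5,4) (5,5)] -> total=8
Click 2 (0,5) count=1: revealed 1 new [(0,5)] -> total=9

Answer: 9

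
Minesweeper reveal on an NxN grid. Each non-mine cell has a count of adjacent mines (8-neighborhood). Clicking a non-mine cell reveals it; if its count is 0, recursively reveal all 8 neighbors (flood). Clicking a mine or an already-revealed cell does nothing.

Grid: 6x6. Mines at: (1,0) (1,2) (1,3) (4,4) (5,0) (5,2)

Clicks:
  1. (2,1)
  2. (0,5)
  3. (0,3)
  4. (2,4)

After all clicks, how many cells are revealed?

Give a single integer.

Answer: 10

Derivation:
Click 1 (2,1) count=2: revealed 1 new [(2,1)] -> total=1
Click 2 (0,5) count=0: revealed 8 new [(0,4) (0,5) (1,4) (1,5) (2,4) (2,5) (3,4) (3,5)] -> total=9
Click 3 (0,3) count=2: revealed 1 new [(0,3)] -> total=10
Click 4 (2,4) count=1: revealed 0 new [(none)] -> total=10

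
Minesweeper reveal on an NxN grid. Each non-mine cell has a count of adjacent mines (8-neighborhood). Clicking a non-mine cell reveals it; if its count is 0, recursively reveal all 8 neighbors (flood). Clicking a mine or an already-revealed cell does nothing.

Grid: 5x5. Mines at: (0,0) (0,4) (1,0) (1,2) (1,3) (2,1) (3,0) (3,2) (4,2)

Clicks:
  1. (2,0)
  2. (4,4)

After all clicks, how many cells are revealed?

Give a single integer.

Answer: 7

Derivation:
Click 1 (2,0) count=3: revealed 1 new [(2,0)] -> total=1
Click 2 (4,4) count=0: revealed 6 new [(2,3) (2,4) (3,3) (3,4) (4,3) (4,4)] -> total=7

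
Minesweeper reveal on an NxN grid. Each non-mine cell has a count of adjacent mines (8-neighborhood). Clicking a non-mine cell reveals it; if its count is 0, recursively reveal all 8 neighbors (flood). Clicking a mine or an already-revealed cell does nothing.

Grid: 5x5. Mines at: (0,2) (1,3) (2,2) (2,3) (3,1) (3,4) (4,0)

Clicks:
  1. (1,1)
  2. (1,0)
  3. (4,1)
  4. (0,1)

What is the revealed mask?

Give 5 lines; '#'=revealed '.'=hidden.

Answer: ##...
##...
##...
.....
.#...

Derivation:
Click 1 (1,1) count=2: revealed 1 new [(1,1)] -> total=1
Click 2 (1,0) count=0: revealed 5 new [(0,0) (0,1) (1,0) (2,0) (2,1)] -> total=6
Click 3 (4,1) count=2: revealed 1 new [(4,1)] -> total=7
Click 4 (0,1) count=1: revealed 0 new [(none)] -> total=7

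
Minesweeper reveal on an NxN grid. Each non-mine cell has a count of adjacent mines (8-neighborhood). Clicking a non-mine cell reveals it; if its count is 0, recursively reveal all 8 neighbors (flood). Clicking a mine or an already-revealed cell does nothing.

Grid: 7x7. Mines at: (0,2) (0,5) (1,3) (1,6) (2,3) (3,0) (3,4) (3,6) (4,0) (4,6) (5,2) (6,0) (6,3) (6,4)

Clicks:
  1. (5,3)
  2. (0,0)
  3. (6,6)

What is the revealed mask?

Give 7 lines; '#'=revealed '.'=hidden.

Click 1 (5,3) count=3: revealed 1 new [(5,3)] -> total=1
Click 2 (0,0) count=0: revealed 6 new [(0,0) (0,1) (1,0) (1,1) (2,0) (2,1)] -> total=7
Click 3 (6,6) count=0: revealed 4 new [(5,5) (5,6) (6,5) (6,6)] -> total=11

Answer: ##.....
##.....
##.....
.......
.......
...#.##
.....##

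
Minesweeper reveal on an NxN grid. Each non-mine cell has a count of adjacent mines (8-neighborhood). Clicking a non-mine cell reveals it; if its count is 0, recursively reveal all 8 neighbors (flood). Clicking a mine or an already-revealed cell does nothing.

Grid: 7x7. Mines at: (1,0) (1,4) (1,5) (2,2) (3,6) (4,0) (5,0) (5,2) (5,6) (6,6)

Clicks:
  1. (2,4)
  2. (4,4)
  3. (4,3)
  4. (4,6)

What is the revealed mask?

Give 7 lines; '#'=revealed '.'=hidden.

Answer: .......
.......
...###.
...###.
...####
...###.
...###.

Derivation:
Click 1 (2,4) count=2: revealed 1 new [(2,4)] -> total=1
Click 2 (4,4) count=0: revealed 14 new [(2,3) (2,5) (3,3) (3,4) (3,5) (4,3) (4,4) (4,5) (5,3) (5,4) (5,5) (6,3) (6,4) (6,5)] -> total=15
Click 3 (4,3) count=1: revealed 0 new [(none)] -> total=15
Click 4 (4,6) count=2: revealed 1 new [(4,6)] -> total=16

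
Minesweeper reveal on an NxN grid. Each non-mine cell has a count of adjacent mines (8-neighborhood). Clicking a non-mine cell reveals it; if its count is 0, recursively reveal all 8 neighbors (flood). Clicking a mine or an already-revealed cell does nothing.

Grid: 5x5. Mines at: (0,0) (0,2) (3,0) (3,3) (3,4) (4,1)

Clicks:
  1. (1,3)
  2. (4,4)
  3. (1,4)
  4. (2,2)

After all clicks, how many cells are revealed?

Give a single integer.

Answer: 8

Derivation:
Click 1 (1,3) count=1: revealed 1 new [(1,3)] -> total=1
Click 2 (4,4) count=2: revealed 1 new [(4,4)] -> total=2
Click 3 (1,4) count=0: revealed 5 new [(0,3) (0,4) (1,4) (2,3) (2,4)] -> total=7
Click 4 (2,2) count=1: revealed 1 new [(2,2)] -> total=8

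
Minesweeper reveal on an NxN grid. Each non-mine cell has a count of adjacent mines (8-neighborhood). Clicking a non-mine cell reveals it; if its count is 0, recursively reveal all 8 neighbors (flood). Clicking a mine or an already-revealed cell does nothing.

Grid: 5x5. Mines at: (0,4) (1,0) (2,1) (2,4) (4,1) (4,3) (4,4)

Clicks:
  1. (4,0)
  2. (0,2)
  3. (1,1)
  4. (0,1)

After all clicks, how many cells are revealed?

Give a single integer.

Answer: 7

Derivation:
Click 1 (4,0) count=1: revealed 1 new [(4,0)] -> total=1
Click 2 (0,2) count=0: revealed 6 new [(0,1) (0,2) (0,3) (1,1) (1,2) (1,3)] -> total=7
Click 3 (1,1) count=2: revealed 0 new [(none)] -> total=7
Click 4 (0,1) count=1: revealed 0 new [(none)] -> total=7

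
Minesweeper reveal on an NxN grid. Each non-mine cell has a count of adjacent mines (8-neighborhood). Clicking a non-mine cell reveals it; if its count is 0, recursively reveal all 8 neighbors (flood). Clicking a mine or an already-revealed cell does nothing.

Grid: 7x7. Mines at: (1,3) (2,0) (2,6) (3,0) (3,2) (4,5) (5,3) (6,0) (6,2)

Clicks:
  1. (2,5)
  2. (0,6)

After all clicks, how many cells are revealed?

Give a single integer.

Answer: 7

Derivation:
Click 1 (2,5) count=1: revealed 1 new [(2,5)] -> total=1
Click 2 (0,6) count=0: revealed 6 new [(0,4) (0,5) (0,6) (1,4) (1,5) (1,6)] -> total=7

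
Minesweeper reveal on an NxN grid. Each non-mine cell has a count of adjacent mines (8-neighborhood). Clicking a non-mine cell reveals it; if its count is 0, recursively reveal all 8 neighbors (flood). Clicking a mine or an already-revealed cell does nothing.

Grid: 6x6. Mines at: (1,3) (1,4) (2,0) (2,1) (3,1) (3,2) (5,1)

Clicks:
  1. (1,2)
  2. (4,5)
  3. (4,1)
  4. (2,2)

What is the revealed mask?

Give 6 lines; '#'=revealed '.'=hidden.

Answer: ......
..#...
..####
...###
.#####
..####

Derivation:
Click 1 (1,2) count=2: revealed 1 new [(1,2)] -> total=1
Click 2 (4,5) count=0: revealed 14 new [(2,3) (2,4) (2,5) (3,3) (3,4) (3,5) (4,2) (4,3) (4,4) (4,5) (5,2) (5,3) (5,4) (5,5)] -> total=15
Click 3 (4,1) count=3: revealed 1 new [(4,1)] -> total=16
Click 4 (2,2) count=4: revealed 1 new [(2,2)] -> total=17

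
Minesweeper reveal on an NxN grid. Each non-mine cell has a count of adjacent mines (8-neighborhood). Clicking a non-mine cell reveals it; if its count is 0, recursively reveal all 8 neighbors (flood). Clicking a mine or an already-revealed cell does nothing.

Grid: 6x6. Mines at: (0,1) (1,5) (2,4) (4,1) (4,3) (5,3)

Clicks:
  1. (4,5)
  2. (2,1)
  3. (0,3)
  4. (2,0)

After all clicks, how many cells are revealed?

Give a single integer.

Answer: 22

Derivation:
Click 1 (4,5) count=0: revealed 6 new [(3,4) (3,5) (4,4) (4,5) (5,4) (5,5)] -> total=6
Click 2 (2,1) count=0: revealed 12 new [(1,0) (1,1) (1,2) (1,3) (2,0) (2,1) (2,2) (2,3) (3,0) (3,1) (3,2) (3,3)] -> total=18
Click 3 (0,3) count=0: revealed 4 new [(0,2) (0,3) (0,4) (1,4)] -> total=22
Click 4 (2,0) count=0: revealed 0 new [(none)] -> total=22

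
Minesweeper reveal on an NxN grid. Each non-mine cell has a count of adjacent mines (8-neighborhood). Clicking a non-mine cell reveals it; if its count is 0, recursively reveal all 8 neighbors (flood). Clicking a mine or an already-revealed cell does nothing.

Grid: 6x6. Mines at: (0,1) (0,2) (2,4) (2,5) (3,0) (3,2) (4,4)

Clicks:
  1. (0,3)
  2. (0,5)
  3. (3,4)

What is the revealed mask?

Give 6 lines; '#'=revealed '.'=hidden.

Answer: ...###
...###
......
....#.
......
......

Derivation:
Click 1 (0,3) count=1: revealed 1 new [(0,3)] -> total=1
Click 2 (0,5) count=0: revealed 5 new [(0,4) (0,5) (1,3) (1,4) (1,5)] -> total=6
Click 3 (3,4) count=3: revealed 1 new [(3,4)] -> total=7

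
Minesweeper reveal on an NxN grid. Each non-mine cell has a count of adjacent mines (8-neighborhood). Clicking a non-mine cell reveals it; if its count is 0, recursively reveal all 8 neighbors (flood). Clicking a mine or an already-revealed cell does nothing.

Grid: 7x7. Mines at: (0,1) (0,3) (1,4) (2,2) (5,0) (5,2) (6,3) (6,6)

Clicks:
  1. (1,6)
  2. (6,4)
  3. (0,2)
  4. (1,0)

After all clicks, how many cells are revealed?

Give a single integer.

Click 1 (1,6) count=0: revealed 20 new [(0,5) (0,6) (1,5) (1,6) (2,3) (2,4) (2,5) (2,6) (3,3) (3,4) (3,5) (3,6) (4,3) (4,4) (4,5) (4,6) (5,3) (5,4) (5,5) (5,6)] -> total=20
Click 2 (6,4) count=1: revealed 1 new [(6,4)] -> total=21
Click 3 (0,2) count=2: revealed 1 new [(0,2)] -> total=22
Click 4 (1,0) count=1: revealed 1 new [(1,0)] -> total=23

Answer: 23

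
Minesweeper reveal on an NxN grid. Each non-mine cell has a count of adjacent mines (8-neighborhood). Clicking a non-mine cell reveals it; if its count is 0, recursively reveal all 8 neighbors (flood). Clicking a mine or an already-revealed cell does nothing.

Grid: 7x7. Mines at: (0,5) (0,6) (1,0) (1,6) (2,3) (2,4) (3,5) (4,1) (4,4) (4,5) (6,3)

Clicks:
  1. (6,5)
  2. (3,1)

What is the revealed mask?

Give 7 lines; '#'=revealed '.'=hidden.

Answer: .......
.......
.......
.#.....
.......
....###
....###

Derivation:
Click 1 (6,5) count=0: revealed 6 new [(5,4) (5,5) (5,6) (6,4) (6,5) (6,6)] -> total=6
Click 2 (3,1) count=1: revealed 1 new [(3,1)] -> total=7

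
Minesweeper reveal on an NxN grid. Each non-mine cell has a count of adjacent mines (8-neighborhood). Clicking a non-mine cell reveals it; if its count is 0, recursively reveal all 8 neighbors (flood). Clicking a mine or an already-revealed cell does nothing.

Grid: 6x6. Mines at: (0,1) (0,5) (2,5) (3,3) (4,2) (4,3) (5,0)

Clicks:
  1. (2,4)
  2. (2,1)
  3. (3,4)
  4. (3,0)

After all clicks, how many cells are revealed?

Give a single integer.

Click 1 (2,4) count=2: revealed 1 new [(2,4)] -> total=1
Click 2 (2,1) count=0: revealed 11 new [(1,0) (1,1) (1,2) (2,0) (2,1) (2,2) (3,0) (3,1) (3,2) (4,0) (4,1)] -> total=12
Click 3 (3,4) count=3: revealed 1 new [(3,4)] -> total=13
Click 4 (3,0) count=0: revealed 0 new [(none)] -> total=13

Answer: 13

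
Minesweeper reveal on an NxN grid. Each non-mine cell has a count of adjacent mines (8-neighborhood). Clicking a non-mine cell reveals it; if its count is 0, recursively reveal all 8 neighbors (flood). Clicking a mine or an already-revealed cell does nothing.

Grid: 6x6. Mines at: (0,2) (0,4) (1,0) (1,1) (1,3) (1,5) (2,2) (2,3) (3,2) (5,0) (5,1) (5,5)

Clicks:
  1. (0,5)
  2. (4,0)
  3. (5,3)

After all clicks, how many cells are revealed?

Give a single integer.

Click 1 (0,5) count=2: revealed 1 new [(0,5)] -> total=1
Click 2 (4,0) count=2: revealed 1 new [(4,0)] -> total=2
Click 3 (5,3) count=0: revealed 6 new [(4,2) (4,3) (4,4) (5,2) (5,3) (5,4)] -> total=8

Answer: 8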